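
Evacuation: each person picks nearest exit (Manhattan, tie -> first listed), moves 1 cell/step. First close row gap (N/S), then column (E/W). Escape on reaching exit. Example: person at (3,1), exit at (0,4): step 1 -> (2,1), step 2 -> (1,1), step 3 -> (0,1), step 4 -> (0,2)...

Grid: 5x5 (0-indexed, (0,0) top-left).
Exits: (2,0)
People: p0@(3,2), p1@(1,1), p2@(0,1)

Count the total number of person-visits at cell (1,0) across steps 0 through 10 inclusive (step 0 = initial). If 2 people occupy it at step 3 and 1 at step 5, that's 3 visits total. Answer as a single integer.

Step 0: p0@(3,2) p1@(1,1) p2@(0,1) -> at (1,0): 0 [-], cum=0
Step 1: p0@(2,2) p1@(2,1) p2@(1,1) -> at (1,0): 0 [-], cum=0
Step 2: p0@(2,1) p1@ESC p2@(2,1) -> at (1,0): 0 [-], cum=0
Step 3: p0@ESC p1@ESC p2@ESC -> at (1,0): 0 [-], cum=0
Total visits = 0

Answer: 0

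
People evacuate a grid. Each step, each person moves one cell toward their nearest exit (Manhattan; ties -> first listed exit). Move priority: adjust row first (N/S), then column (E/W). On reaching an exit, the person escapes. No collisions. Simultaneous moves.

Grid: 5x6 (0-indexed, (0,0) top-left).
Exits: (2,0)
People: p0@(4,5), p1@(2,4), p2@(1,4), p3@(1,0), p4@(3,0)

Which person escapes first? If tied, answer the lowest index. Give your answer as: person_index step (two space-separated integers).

Step 1: p0:(4,5)->(3,5) | p1:(2,4)->(2,3) | p2:(1,4)->(2,4) | p3:(1,0)->(2,0)->EXIT | p4:(3,0)->(2,0)->EXIT
Step 2: p0:(3,5)->(2,5) | p1:(2,3)->(2,2) | p2:(2,4)->(2,3) | p3:escaped | p4:escaped
Step 3: p0:(2,5)->(2,4) | p1:(2,2)->(2,1) | p2:(2,3)->(2,2) | p3:escaped | p4:escaped
Step 4: p0:(2,4)->(2,3) | p1:(2,1)->(2,0)->EXIT | p2:(2,2)->(2,1) | p3:escaped | p4:escaped
Step 5: p0:(2,3)->(2,2) | p1:escaped | p2:(2,1)->(2,0)->EXIT | p3:escaped | p4:escaped
Step 6: p0:(2,2)->(2,1) | p1:escaped | p2:escaped | p3:escaped | p4:escaped
Step 7: p0:(2,1)->(2,0)->EXIT | p1:escaped | p2:escaped | p3:escaped | p4:escaped
Exit steps: [7, 4, 5, 1, 1]
First to escape: p3 at step 1

Answer: 3 1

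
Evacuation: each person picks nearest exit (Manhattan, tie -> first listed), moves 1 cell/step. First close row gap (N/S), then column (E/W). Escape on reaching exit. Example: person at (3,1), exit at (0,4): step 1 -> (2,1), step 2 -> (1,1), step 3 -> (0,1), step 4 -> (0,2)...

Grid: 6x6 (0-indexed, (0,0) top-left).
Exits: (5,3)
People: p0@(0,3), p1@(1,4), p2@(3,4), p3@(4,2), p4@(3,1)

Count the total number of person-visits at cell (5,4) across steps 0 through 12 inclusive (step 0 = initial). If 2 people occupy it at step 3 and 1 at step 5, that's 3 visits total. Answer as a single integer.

Answer: 2

Derivation:
Step 0: p0@(0,3) p1@(1,4) p2@(3,4) p3@(4,2) p4@(3,1) -> at (5,4): 0 [-], cum=0
Step 1: p0@(1,3) p1@(2,4) p2@(4,4) p3@(5,2) p4@(4,1) -> at (5,4): 0 [-], cum=0
Step 2: p0@(2,3) p1@(3,4) p2@(5,4) p3@ESC p4@(5,1) -> at (5,4): 1 [p2], cum=1
Step 3: p0@(3,3) p1@(4,4) p2@ESC p3@ESC p4@(5,2) -> at (5,4): 0 [-], cum=1
Step 4: p0@(4,3) p1@(5,4) p2@ESC p3@ESC p4@ESC -> at (5,4): 1 [p1], cum=2
Step 5: p0@ESC p1@ESC p2@ESC p3@ESC p4@ESC -> at (5,4): 0 [-], cum=2
Total visits = 2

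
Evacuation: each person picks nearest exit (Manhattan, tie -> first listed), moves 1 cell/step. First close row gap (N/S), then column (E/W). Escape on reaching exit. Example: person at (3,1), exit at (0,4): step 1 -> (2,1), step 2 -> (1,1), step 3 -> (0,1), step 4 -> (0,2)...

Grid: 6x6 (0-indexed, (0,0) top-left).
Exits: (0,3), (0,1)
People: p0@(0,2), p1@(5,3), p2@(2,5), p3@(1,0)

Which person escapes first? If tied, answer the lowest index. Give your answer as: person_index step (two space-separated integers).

Step 1: p0:(0,2)->(0,3)->EXIT | p1:(5,3)->(4,3) | p2:(2,5)->(1,5) | p3:(1,0)->(0,0)
Step 2: p0:escaped | p1:(4,3)->(3,3) | p2:(1,5)->(0,5) | p3:(0,0)->(0,1)->EXIT
Step 3: p0:escaped | p1:(3,3)->(2,3) | p2:(0,5)->(0,4) | p3:escaped
Step 4: p0:escaped | p1:(2,3)->(1,3) | p2:(0,4)->(0,3)->EXIT | p3:escaped
Step 5: p0:escaped | p1:(1,3)->(0,3)->EXIT | p2:escaped | p3:escaped
Exit steps: [1, 5, 4, 2]
First to escape: p0 at step 1

Answer: 0 1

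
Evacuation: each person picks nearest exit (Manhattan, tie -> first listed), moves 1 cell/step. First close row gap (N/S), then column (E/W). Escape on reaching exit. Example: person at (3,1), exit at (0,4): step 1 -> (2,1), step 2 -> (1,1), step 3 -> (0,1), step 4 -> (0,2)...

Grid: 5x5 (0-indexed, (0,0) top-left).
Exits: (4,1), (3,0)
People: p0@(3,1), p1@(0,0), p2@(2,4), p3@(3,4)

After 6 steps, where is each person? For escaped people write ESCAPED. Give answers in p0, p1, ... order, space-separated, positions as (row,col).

Step 1: p0:(3,1)->(4,1)->EXIT | p1:(0,0)->(1,0) | p2:(2,4)->(3,4) | p3:(3,4)->(4,4)
Step 2: p0:escaped | p1:(1,0)->(2,0) | p2:(3,4)->(4,4) | p3:(4,4)->(4,3)
Step 3: p0:escaped | p1:(2,0)->(3,0)->EXIT | p2:(4,4)->(4,3) | p3:(4,3)->(4,2)
Step 4: p0:escaped | p1:escaped | p2:(4,3)->(4,2) | p3:(4,2)->(4,1)->EXIT
Step 5: p0:escaped | p1:escaped | p2:(4,2)->(4,1)->EXIT | p3:escaped

ESCAPED ESCAPED ESCAPED ESCAPED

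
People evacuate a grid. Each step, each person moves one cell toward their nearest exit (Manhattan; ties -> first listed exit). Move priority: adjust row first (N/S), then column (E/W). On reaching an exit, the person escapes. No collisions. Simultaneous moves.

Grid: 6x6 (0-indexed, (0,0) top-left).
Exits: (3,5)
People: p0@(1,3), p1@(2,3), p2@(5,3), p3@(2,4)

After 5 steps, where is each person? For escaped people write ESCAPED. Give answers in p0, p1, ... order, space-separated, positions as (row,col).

Step 1: p0:(1,3)->(2,3) | p1:(2,3)->(3,3) | p2:(5,3)->(4,3) | p3:(2,4)->(3,4)
Step 2: p0:(2,3)->(3,3) | p1:(3,3)->(3,4) | p2:(4,3)->(3,3) | p3:(3,4)->(3,5)->EXIT
Step 3: p0:(3,3)->(3,4) | p1:(3,4)->(3,5)->EXIT | p2:(3,3)->(3,4) | p3:escaped
Step 4: p0:(3,4)->(3,5)->EXIT | p1:escaped | p2:(3,4)->(3,5)->EXIT | p3:escaped

ESCAPED ESCAPED ESCAPED ESCAPED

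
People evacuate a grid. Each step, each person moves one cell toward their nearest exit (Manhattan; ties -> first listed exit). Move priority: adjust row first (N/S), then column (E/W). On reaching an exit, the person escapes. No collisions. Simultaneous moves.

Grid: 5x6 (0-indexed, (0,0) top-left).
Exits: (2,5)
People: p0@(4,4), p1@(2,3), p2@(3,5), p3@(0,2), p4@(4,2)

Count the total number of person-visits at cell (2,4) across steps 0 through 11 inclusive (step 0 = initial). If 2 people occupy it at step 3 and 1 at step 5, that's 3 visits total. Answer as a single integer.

Answer: 4

Derivation:
Step 0: p0@(4,4) p1@(2,3) p2@(3,5) p3@(0,2) p4@(4,2) -> at (2,4): 0 [-], cum=0
Step 1: p0@(3,4) p1@(2,4) p2@ESC p3@(1,2) p4@(3,2) -> at (2,4): 1 [p1], cum=1
Step 2: p0@(2,4) p1@ESC p2@ESC p3@(2,2) p4@(2,2) -> at (2,4): 1 [p0], cum=2
Step 3: p0@ESC p1@ESC p2@ESC p3@(2,3) p4@(2,3) -> at (2,4): 0 [-], cum=2
Step 4: p0@ESC p1@ESC p2@ESC p3@(2,4) p4@(2,4) -> at (2,4): 2 [p3,p4], cum=4
Step 5: p0@ESC p1@ESC p2@ESC p3@ESC p4@ESC -> at (2,4): 0 [-], cum=4
Total visits = 4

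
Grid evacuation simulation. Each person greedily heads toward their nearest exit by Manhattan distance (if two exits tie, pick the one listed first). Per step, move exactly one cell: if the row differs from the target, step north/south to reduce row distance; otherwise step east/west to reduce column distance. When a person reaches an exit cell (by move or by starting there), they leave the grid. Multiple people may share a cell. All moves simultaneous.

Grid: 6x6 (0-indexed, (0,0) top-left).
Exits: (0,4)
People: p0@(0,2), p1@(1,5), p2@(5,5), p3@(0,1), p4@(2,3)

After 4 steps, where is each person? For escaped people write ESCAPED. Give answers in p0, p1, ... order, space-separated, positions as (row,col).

Step 1: p0:(0,2)->(0,3) | p1:(1,5)->(0,5) | p2:(5,5)->(4,5) | p3:(0,1)->(0,2) | p4:(2,3)->(1,3)
Step 2: p0:(0,3)->(0,4)->EXIT | p1:(0,5)->(0,4)->EXIT | p2:(4,5)->(3,5) | p3:(0,2)->(0,3) | p4:(1,3)->(0,3)
Step 3: p0:escaped | p1:escaped | p2:(3,5)->(2,5) | p3:(0,3)->(0,4)->EXIT | p4:(0,3)->(0,4)->EXIT
Step 4: p0:escaped | p1:escaped | p2:(2,5)->(1,5) | p3:escaped | p4:escaped

ESCAPED ESCAPED (1,5) ESCAPED ESCAPED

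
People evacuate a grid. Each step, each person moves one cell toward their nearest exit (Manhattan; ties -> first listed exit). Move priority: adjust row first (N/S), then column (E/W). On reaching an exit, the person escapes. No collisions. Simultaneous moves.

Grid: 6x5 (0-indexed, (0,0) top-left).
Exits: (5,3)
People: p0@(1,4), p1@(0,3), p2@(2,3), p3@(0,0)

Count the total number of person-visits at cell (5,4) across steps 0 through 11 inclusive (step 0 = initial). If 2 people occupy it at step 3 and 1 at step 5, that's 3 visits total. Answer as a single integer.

Step 0: p0@(1,4) p1@(0,3) p2@(2,3) p3@(0,0) -> at (5,4): 0 [-], cum=0
Step 1: p0@(2,4) p1@(1,3) p2@(3,3) p3@(1,0) -> at (5,4): 0 [-], cum=0
Step 2: p0@(3,4) p1@(2,3) p2@(4,3) p3@(2,0) -> at (5,4): 0 [-], cum=0
Step 3: p0@(4,4) p1@(3,3) p2@ESC p3@(3,0) -> at (5,4): 0 [-], cum=0
Step 4: p0@(5,4) p1@(4,3) p2@ESC p3@(4,0) -> at (5,4): 1 [p0], cum=1
Step 5: p0@ESC p1@ESC p2@ESC p3@(5,0) -> at (5,4): 0 [-], cum=1
Step 6: p0@ESC p1@ESC p2@ESC p3@(5,1) -> at (5,4): 0 [-], cum=1
Step 7: p0@ESC p1@ESC p2@ESC p3@(5,2) -> at (5,4): 0 [-], cum=1
Step 8: p0@ESC p1@ESC p2@ESC p3@ESC -> at (5,4): 0 [-], cum=1
Total visits = 1

Answer: 1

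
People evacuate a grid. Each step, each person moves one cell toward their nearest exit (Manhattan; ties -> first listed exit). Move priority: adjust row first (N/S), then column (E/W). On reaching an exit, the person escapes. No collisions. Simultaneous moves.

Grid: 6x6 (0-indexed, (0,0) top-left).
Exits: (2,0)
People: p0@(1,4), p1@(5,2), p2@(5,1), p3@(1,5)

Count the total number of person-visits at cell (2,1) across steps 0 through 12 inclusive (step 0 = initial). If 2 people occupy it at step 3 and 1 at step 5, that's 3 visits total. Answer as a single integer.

Answer: 4

Derivation:
Step 0: p0@(1,4) p1@(5,2) p2@(5,1) p3@(1,5) -> at (2,1): 0 [-], cum=0
Step 1: p0@(2,4) p1@(4,2) p2@(4,1) p3@(2,5) -> at (2,1): 0 [-], cum=0
Step 2: p0@(2,3) p1@(3,2) p2@(3,1) p3@(2,4) -> at (2,1): 0 [-], cum=0
Step 3: p0@(2,2) p1@(2,2) p2@(2,1) p3@(2,3) -> at (2,1): 1 [p2], cum=1
Step 4: p0@(2,1) p1@(2,1) p2@ESC p3@(2,2) -> at (2,1): 2 [p0,p1], cum=3
Step 5: p0@ESC p1@ESC p2@ESC p3@(2,1) -> at (2,1): 1 [p3], cum=4
Step 6: p0@ESC p1@ESC p2@ESC p3@ESC -> at (2,1): 0 [-], cum=4
Total visits = 4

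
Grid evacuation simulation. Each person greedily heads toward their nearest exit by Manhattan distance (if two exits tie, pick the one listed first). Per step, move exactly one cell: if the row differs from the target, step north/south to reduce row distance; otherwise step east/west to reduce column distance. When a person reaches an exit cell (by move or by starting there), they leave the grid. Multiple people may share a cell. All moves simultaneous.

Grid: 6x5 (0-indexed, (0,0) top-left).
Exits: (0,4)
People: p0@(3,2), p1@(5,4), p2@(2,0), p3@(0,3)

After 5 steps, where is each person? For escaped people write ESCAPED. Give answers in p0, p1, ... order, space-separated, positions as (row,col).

Step 1: p0:(3,2)->(2,2) | p1:(5,4)->(4,4) | p2:(2,0)->(1,0) | p3:(0,3)->(0,4)->EXIT
Step 2: p0:(2,2)->(1,2) | p1:(4,4)->(3,4) | p2:(1,0)->(0,0) | p3:escaped
Step 3: p0:(1,2)->(0,2) | p1:(3,4)->(2,4) | p2:(0,0)->(0,1) | p3:escaped
Step 4: p0:(0,2)->(0,3) | p1:(2,4)->(1,4) | p2:(0,1)->(0,2) | p3:escaped
Step 5: p0:(0,3)->(0,4)->EXIT | p1:(1,4)->(0,4)->EXIT | p2:(0,2)->(0,3) | p3:escaped

ESCAPED ESCAPED (0,3) ESCAPED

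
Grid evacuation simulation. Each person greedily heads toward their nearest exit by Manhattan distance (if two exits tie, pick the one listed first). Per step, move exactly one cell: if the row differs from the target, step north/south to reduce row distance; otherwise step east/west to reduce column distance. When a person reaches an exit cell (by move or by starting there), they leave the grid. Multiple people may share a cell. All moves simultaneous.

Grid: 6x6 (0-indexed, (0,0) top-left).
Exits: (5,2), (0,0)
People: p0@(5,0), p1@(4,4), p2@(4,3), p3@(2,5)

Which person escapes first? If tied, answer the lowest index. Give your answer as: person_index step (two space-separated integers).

Step 1: p0:(5,0)->(5,1) | p1:(4,4)->(5,4) | p2:(4,3)->(5,3) | p3:(2,5)->(3,5)
Step 2: p0:(5,1)->(5,2)->EXIT | p1:(5,4)->(5,3) | p2:(5,3)->(5,2)->EXIT | p3:(3,5)->(4,5)
Step 3: p0:escaped | p1:(5,3)->(5,2)->EXIT | p2:escaped | p3:(4,5)->(5,5)
Step 4: p0:escaped | p1:escaped | p2:escaped | p3:(5,5)->(5,4)
Step 5: p0:escaped | p1:escaped | p2:escaped | p3:(5,4)->(5,3)
Step 6: p0:escaped | p1:escaped | p2:escaped | p3:(5,3)->(5,2)->EXIT
Exit steps: [2, 3, 2, 6]
First to escape: p0 at step 2

Answer: 0 2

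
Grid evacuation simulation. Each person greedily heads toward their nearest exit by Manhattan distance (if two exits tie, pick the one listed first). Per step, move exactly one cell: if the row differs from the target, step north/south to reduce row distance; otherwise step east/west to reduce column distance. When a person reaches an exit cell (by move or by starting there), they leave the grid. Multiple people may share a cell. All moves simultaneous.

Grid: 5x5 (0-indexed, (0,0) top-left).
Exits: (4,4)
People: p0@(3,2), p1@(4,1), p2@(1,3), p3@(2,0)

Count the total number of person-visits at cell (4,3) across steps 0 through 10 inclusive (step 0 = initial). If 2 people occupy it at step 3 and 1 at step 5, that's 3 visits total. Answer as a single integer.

Answer: 4

Derivation:
Step 0: p0@(3,2) p1@(4,1) p2@(1,3) p3@(2,0) -> at (4,3): 0 [-], cum=0
Step 1: p0@(4,2) p1@(4,2) p2@(2,3) p3@(3,0) -> at (4,3): 0 [-], cum=0
Step 2: p0@(4,3) p1@(4,3) p2@(3,3) p3@(4,0) -> at (4,3): 2 [p0,p1], cum=2
Step 3: p0@ESC p1@ESC p2@(4,3) p3@(4,1) -> at (4,3): 1 [p2], cum=3
Step 4: p0@ESC p1@ESC p2@ESC p3@(4,2) -> at (4,3): 0 [-], cum=3
Step 5: p0@ESC p1@ESC p2@ESC p3@(4,3) -> at (4,3): 1 [p3], cum=4
Step 6: p0@ESC p1@ESC p2@ESC p3@ESC -> at (4,3): 0 [-], cum=4
Total visits = 4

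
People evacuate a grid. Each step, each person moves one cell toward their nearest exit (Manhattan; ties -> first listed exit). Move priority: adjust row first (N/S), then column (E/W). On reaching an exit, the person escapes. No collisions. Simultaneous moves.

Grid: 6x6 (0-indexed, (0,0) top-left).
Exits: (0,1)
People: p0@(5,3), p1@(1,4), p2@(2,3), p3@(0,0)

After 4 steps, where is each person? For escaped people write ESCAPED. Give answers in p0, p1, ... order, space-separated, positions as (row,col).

Step 1: p0:(5,3)->(4,3) | p1:(1,4)->(0,4) | p2:(2,3)->(1,3) | p3:(0,0)->(0,1)->EXIT
Step 2: p0:(4,3)->(3,3) | p1:(0,4)->(0,3) | p2:(1,3)->(0,3) | p3:escaped
Step 3: p0:(3,3)->(2,3) | p1:(0,3)->(0,2) | p2:(0,3)->(0,2) | p3:escaped
Step 4: p0:(2,3)->(1,3) | p1:(0,2)->(0,1)->EXIT | p2:(0,2)->(0,1)->EXIT | p3:escaped

(1,3) ESCAPED ESCAPED ESCAPED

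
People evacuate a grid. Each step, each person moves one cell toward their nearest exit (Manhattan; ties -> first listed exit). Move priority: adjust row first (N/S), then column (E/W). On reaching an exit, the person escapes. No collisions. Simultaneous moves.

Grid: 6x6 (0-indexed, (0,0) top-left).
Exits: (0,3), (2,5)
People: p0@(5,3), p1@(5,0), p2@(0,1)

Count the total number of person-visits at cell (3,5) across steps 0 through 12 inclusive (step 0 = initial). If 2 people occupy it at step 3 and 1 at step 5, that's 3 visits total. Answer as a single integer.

Step 0: p0@(5,3) p1@(5,0) p2@(0,1) -> at (3,5): 0 [-], cum=0
Step 1: p0@(4,3) p1@(4,0) p2@(0,2) -> at (3,5): 0 [-], cum=0
Step 2: p0@(3,3) p1@(3,0) p2@ESC -> at (3,5): 0 [-], cum=0
Step 3: p0@(2,3) p1@(2,0) p2@ESC -> at (3,5): 0 [-], cum=0
Step 4: p0@(1,3) p1@(1,0) p2@ESC -> at (3,5): 0 [-], cum=0
Step 5: p0@ESC p1@(0,0) p2@ESC -> at (3,5): 0 [-], cum=0
Step 6: p0@ESC p1@(0,1) p2@ESC -> at (3,5): 0 [-], cum=0
Step 7: p0@ESC p1@(0,2) p2@ESC -> at (3,5): 0 [-], cum=0
Step 8: p0@ESC p1@ESC p2@ESC -> at (3,5): 0 [-], cum=0
Total visits = 0

Answer: 0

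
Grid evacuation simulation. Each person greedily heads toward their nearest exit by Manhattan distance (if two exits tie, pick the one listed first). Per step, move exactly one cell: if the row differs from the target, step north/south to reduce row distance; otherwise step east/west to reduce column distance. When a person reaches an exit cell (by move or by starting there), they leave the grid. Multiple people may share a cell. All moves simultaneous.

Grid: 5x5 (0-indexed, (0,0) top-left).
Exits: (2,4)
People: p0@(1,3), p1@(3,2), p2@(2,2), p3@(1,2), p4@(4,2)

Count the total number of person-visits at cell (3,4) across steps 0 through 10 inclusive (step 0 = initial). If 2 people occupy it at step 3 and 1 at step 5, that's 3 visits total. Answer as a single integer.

Answer: 0

Derivation:
Step 0: p0@(1,3) p1@(3,2) p2@(2,2) p3@(1,2) p4@(4,2) -> at (3,4): 0 [-], cum=0
Step 1: p0@(2,3) p1@(2,2) p2@(2,3) p3@(2,2) p4@(3,2) -> at (3,4): 0 [-], cum=0
Step 2: p0@ESC p1@(2,3) p2@ESC p3@(2,3) p4@(2,2) -> at (3,4): 0 [-], cum=0
Step 3: p0@ESC p1@ESC p2@ESC p3@ESC p4@(2,3) -> at (3,4): 0 [-], cum=0
Step 4: p0@ESC p1@ESC p2@ESC p3@ESC p4@ESC -> at (3,4): 0 [-], cum=0
Total visits = 0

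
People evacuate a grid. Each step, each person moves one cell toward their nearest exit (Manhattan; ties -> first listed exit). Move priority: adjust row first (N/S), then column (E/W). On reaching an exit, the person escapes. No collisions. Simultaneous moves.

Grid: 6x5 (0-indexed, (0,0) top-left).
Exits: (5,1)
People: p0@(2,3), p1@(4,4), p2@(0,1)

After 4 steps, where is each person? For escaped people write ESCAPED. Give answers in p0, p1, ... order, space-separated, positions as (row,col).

Step 1: p0:(2,3)->(3,3) | p1:(4,4)->(5,4) | p2:(0,1)->(1,1)
Step 2: p0:(3,3)->(4,3) | p1:(5,4)->(5,3) | p2:(1,1)->(2,1)
Step 3: p0:(4,3)->(5,3) | p1:(5,3)->(5,2) | p2:(2,1)->(3,1)
Step 4: p0:(5,3)->(5,2) | p1:(5,2)->(5,1)->EXIT | p2:(3,1)->(4,1)

(5,2) ESCAPED (4,1)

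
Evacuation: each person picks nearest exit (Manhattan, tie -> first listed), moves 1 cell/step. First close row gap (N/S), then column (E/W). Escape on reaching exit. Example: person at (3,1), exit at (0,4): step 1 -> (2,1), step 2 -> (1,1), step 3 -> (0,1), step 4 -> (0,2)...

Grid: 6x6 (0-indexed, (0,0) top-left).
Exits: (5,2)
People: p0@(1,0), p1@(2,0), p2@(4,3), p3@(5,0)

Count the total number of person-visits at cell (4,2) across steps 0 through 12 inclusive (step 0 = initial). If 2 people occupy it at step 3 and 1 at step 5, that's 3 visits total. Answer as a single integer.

Answer: 0

Derivation:
Step 0: p0@(1,0) p1@(2,0) p2@(4,3) p3@(5,0) -> at (4,2): 0 [-], cum=0
Step 1: p0@(2,0) p1@(3,0) p2@(5,3) p3@(5,1) -> at (4,2): 0 [-], cum=0
Step 2: p0@(3,0) p1@(4,0) p2@ESC p3@ESC -> at (4,2): 0 [-], cum=0
Step 3: p0@(4,0) p1@(5,0) p2@ESC p3@ESC -> at (4,2): 0 [-], cum=0
Step 4: p0@(5,0) p1@(5,1) p2@ESC p3@ESC -> at (4,2): 0 [-], cum=0
Step 5: p0@(5,1) p1@ESC p2@ESC p3@ESC -> at (4,2): 0 [-], cum=0
Step 6: p0@ESC p1@ESC p2@ESC p3@ESC -> at (4,2): 0 [-], cum=0
Total visits = 0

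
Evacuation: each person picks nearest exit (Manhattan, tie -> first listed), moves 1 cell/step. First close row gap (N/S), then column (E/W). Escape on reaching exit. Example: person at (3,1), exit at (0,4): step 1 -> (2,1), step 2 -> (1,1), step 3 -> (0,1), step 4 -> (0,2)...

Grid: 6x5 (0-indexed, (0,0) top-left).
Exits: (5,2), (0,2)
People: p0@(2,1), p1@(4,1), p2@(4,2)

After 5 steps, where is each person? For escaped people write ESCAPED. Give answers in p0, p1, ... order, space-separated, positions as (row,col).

Step 1: p0:(2,1)->(1,1) | p1:(4,1)->(5,1) | p2:(4,2)->(5,2)->EXIT
Step 2: p0:(1,1)->(0,1) | p1:(5,1)->(5,2)->EXIT | p2:escaped
Step 3: p0:(0,1)->(0,2)->EXIT | p1:escaped | p2:escaped

ESCAPED ESCAPED ESCAPED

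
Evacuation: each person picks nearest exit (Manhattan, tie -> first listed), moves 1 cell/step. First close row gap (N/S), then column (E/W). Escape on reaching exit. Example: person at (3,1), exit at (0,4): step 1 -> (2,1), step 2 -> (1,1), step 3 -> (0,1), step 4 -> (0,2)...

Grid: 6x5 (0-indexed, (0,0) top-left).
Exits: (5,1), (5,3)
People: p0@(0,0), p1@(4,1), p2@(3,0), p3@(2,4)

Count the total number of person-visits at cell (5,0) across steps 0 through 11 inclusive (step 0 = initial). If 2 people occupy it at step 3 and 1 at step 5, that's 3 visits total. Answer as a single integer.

Answer: 2

Derivation:
Step 0: p0@(0,0) p1@(4,1) p2@(3,0) p3@(2,4) -> at (5,0): 0 [-], cum=0
Step 1: p0@(1,0) p1@ESC p2@(4,0) p3@(3,4) -> at (5,0): 0 [-], cum=0
Step 2: p0@(2,0) p1@ESC p2@(5,0) p3@(4,4) -> at (5,0): 1 [p2], cum=1
Step 3: p0@(3,0) p1@ESC p2@ESC p3@(5,4) -> at (5,0): 0 [-], cum=1
Step 4: p0@(4,0) p1@ESC p2@ESC p3@ESC -> at (5,0): 0 [-], cum=1
Step 5: p0@(5,0) p1@ESC p2@ESC p3@ESC -> at (5,0): 1 [p0], cum=2
Step 6: p0@ESC p1@ESC p2@ESC p3@ESC -> at (5,0): 0 [-], cum=2
Total visits = 2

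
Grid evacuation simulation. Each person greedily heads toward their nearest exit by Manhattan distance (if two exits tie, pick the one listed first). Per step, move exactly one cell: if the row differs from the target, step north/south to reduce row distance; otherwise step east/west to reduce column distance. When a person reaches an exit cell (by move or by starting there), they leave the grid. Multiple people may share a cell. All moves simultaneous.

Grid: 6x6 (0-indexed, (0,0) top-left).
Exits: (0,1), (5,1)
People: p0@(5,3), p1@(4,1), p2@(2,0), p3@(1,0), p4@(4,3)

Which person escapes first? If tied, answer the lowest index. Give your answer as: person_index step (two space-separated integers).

Answer: 1 1

Derivation:
Step 1: p0:(5,3)->(5,2) | p1:(4,1)->(5,1)->EXIT | p2:(2,0)->(1,0) | p3:(1,0)->(0,0) | p4:(4,3)->(5,3)
Step 2: p0:(5,2)->(5,1)->EXIT | p1:escaped | p2:(1,0)->(0,0) | p3:(0,0)->(0,1)->EXIT | p4:(5,3)->(5,2)
Step 3: p0:escaped | p1:escaped | p2:(0,0)->(0,1)->EXIT | p3:escaped | p4:(5,2)->(5,1)->EXIT
Exit steps: [2, 1, 3, 2, 3]
First to escape: p1 at step 1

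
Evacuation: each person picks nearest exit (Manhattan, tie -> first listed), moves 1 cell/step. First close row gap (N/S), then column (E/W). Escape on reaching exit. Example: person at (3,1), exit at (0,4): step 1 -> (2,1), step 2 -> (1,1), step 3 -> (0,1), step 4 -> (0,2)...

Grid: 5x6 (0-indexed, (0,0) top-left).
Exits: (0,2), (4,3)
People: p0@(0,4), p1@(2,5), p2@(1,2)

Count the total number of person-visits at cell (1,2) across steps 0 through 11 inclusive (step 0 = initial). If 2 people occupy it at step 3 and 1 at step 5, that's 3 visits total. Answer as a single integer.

Step 0: p0@(0,4) p1@(2,5) p2@(1,2) -> at (1,2): 1 [p2], cum=1
Step 1: p0@(0,3) p1@(3,5) p2@ESC -> at (1,2): 0 [-], cum=1
Step 2: p0@ESC p1@(4,5) p2@ESC -> at (1,2): 0 [-], cum=1
Step 3: p0@ESC p1@(4,4) p2@ESC -> at (1,2): 0 [-], cum=1
Step 4: p0@ESC p1@ESC p2@ESC -> at (1,2): 0 [-], cum=1
Total visits = 1

Answer: 1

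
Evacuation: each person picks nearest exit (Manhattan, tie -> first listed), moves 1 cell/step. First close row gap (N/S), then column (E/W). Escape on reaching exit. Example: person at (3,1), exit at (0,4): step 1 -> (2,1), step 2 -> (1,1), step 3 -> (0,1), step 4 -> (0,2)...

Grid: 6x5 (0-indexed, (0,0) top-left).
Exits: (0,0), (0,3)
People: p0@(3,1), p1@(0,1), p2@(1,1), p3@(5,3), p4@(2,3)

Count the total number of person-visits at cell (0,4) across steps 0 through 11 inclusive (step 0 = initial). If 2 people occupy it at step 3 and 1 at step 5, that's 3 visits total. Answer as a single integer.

Answer: 0

Derivation:
Step 0: p0@(3,1) p1@(0,1) p2@(1,1) p3@(5,3) p4@(2,3) -> at (0,4): 0 [-], cum=0
Step 1: p0@(2,1) p1@ESC p2@(0,1) p3@(4,3) p4@(1,3) -> at (0,4): 0 [-], cum=0
Step 2: p0@(1,1) p1@ESC p2@ESC p3@(3,3) p4@ESC -> at (0,4): 0 [-], cum=0
Step 3: p0@(0,1) p1@ESC p2@ESC p3@(2,3) p4@ESC -> at (0,4): 0 [-], cum=0
Step 4: p0@ESC p1@ESC p2@ESC p3@(1,3) p4@ESC -> at (0,4): 0 [-], cum=0
Step 5: p0@ESC p1@ESC p2@ESC p3@ESC p4@ESC -> at (0,4): 0 [-], cum=0
Total visits = 0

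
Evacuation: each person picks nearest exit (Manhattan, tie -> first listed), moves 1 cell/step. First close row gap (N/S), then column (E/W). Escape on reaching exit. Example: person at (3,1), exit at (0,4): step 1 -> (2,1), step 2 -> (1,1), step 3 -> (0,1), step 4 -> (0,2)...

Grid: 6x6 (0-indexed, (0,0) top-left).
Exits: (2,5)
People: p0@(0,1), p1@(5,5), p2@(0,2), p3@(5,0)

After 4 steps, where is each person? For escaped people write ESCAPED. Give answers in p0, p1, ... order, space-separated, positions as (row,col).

Step 1: p0:(0,1)->(1,1) | p1:(5,5)->(4,5) | p2:(0,2)->(1,2) | p3:(5,0)->(4,0)
Step 2: p0:(1,1)->(2,1) | p1:(4,5)->(3,5) | p2:(1,2)->(2,2) | p3:(4,0)->(3,0)
Step 3: p0:(2,1)->(2,2) | p1:(3,5)->(2,5)->EXIT | p2:(2,2)->(2,3) | p3:(3,0)->(2,0)
Step 4: p0:(2,2)->(2,3) | p1:escaped | p2:(2,3)->(2,4) | p3:(2,0)->(2,1)

(2,3) ESCAPED (2,4) (2,1)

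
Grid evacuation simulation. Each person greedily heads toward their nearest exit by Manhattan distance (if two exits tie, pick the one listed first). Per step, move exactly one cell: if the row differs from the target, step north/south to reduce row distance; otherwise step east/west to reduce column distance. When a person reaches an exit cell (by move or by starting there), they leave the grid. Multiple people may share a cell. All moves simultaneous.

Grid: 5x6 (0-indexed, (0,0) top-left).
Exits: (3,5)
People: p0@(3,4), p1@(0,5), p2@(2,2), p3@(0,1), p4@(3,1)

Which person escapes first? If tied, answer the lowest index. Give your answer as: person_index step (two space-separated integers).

Step 1: p0:(3,4)->(3,5)->EXIT | p1:(0,5)->(1,5) | p2:(2,2)->(3,2) | p3:(0,1)->(1,1) | p4:(3,1)->(3,2)
Step 2: p0:escaped | p1:(1,5)->(2,5) | p2:(3,2)->(3,3) | p3:(1,1)->(2,1) | p4:(3,2)->(3,3)
Step 3: p0:escaped | p1:(2,5)->(3,5)->EXIT | p2:(3,3)->(3,4) | p3:(2,1)->(3,1) | p4:(3,3)->(3,4)
Step 4: p0:escaped | p1:escaped | p2:(3,4)->(3,5)->EXIT | p3:(3,1)->(3,2) | p4:(3,4)->(3,5)->EXIT
Step 5: p0:escaped | p1:escaped | p2:escaped | p3:(3,2)->(3,3) | p4:escaped
Step 6: p0:escaped | p1:escaped | p2:escaped | p3:(3,3)->(3,4) | p4:escaped
Step 7: p0:escaped | p1:escaped | p2:escaped | p3:(3,4)->(3,5)->EXIT | p4:escaped
Exit steps: [1, 3, 4, 7, 4]
First to escape: p0 at step 1

Answer: 0 1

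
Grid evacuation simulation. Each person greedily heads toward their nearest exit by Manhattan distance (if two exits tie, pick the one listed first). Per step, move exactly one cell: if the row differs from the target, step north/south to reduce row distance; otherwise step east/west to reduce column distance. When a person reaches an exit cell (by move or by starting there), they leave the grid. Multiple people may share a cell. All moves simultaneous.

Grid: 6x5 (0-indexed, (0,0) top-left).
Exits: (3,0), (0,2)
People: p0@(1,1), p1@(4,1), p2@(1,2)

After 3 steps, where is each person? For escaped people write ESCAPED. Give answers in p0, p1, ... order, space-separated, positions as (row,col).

Step 1: p0:(1,1)->(0,1) | p1:(4,1)->(3,1) | p2:(1,2)->(0,2)->EXIT
Step 2: p0:(0,1)->(0,2)->EXIT | p1:(3,1)->(3,0)->EXIT | p2:escaped

ESCAPED ESCAPED ESCAPED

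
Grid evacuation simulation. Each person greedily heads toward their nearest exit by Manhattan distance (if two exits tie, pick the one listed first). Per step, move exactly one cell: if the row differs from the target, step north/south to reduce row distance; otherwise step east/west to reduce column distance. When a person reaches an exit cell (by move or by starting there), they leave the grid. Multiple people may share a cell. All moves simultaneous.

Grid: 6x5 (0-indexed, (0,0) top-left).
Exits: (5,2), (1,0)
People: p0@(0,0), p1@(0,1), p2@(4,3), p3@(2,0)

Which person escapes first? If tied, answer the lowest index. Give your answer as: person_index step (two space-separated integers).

Answer: 0 1

Derivation:
Step 1: p0:(0,0)->(1,0)->EXIT | p1:(0,1)->(1,1) | p2:(4,3)->(5,3) | p3:(2,0)->(1,0)->EXIT
Step 2: p0:escaped | p1:(1,1)->(1,0)->EXIT | p2:(5,3)->(5,2)->EXIT | p3:escaped
Exit steps: [1, 2, 2, 1]
First to escape: p0 at step 1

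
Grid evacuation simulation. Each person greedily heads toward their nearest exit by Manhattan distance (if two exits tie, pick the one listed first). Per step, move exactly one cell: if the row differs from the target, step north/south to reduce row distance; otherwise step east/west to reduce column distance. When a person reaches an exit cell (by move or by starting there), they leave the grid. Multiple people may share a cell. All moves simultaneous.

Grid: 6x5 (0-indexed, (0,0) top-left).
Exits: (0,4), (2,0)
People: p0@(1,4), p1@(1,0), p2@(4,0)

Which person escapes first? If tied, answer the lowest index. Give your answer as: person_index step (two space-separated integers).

Answer: 0 1

Derivation:
Step 1: p0:(1,4)->(0,4)->EXIT | p1:(1,0)->(2,0)->EXIT | p2:(4,0)->(3,0)
Step 2: p0:escaped | p1:escaped | p2:(3,0)->(2,0)->EXIT
Exit steps: [1, 1, 2]
First to escape: p0 at step 1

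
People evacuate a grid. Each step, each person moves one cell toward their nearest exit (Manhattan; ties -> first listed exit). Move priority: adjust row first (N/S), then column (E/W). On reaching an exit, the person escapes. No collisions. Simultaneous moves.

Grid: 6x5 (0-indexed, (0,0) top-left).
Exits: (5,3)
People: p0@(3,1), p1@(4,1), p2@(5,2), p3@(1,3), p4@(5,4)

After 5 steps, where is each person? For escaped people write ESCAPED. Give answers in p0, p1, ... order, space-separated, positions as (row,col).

Step 1: p0:(3,1)->(4,1) | p1:(4,1)->(5,1) | p2:(5,2)->(5,3)->EXIT | p3:(1,3)->(2,3) | p4:(5,4)->(5,3)->EXIT
Step 2: p0:(4,1)->(5,1) | p1:(5,1)->(5,2) | p2:escaped | p3:(2,3)->(3,3) | p4:escaped
Step 3: p0:(5,1)->(5,2) | p1:(5,2)->(5,3)->EXIT | p2:escaped | p3:(3,3)->(4,3) | p4:escaped
Step 4: p0:(5,2)->(5,3)->EXIT | p1:escaped | p2:escaped | p3:(4,3)->(5,3)->EXIT | p4:escaped

ESCAPED ESCAPED ESCAPED ESCAPED ESCAPED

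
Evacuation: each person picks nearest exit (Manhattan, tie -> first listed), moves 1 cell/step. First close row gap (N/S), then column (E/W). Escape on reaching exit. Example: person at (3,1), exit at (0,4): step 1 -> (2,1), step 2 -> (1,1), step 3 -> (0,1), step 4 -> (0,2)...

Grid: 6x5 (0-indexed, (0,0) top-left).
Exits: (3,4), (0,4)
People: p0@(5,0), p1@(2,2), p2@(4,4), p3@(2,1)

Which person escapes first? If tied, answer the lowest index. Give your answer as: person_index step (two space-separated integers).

Answer: 2 1

Derivation:
Step 1: p0:(5,0)->(4,0) | p1:(2,2)->(3,2) | p2:(4,4)->(3,4)->EXIT | p3:(2,1)->(3,1)
Step 2: p0:(4,0)->(3,0) | p1:(3,2)->(3,3) | p2:escaped | p3:(3,1)->(3,2)
Step 3: p0:(3,0)->(3,1) | p1:(3,3)->(3,4)->EXIT | p2:escaped | p3:(3,2)->(3,3)
Step 4: p0:(3,1)->(3,2) | p1:escaped | p2:escaped | p3:(3,3)->(3,4)->EXIT
Step 5: p0:(3,2)->(3,3) | p1:escaped | p2:escaped | p3:escaped
Step 6: p0:(3,3)->(3,4)->EXIT | p1:escaped | p2:escaped | p3:escaped
Exit steps: [6, 3, 1, 4]
First to escape: p2 at step 1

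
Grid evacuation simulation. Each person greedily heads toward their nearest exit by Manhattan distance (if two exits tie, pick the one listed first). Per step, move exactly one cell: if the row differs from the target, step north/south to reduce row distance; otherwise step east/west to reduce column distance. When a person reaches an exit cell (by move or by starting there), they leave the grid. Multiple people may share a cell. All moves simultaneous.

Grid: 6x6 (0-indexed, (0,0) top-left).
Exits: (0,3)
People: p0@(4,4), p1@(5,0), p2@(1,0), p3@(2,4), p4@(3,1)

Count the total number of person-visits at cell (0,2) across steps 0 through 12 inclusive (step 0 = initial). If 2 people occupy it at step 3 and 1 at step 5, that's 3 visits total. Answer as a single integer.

Step 0: p0@(4,4) p1@(5,0) p2@(1,0) p3@(2,4) p4@(3,1) -> at (0,2): 0 [-], cum=0
Step 1: p0@(3,4) p1@(4,0) p2@(0,0) p3@(1,4) p4@(2,1) -> at (0,2): 0 [-], cum=0
Step 2: p0@(2,4) p1@(3,0) p2@(0,1) p3@(0,4) p4@(1,1) -> at (0,2): 0 [-], cum=0
Step 3: p0@(1,4) p1@(2,0) p2@(0,2) p3@ESC p4@(0,1) -> at (0,2): 1 [p2], cum=1
Step 4: p0@(0,4) p1@(1,0) p2@ESC p3@ESC p4@(0,2) -> at (0,2): 1 [p4], cum=2
Step 5: p0@ESC p1@(0,0) p2@ESC p3@ESC p4@ESC -> at (0,2): 0 [-], cum=2
Step 6: p0@ESC p1@(0,1) p2@ESC p3@ESC p4@ESC -> at (0,2): 0 [-], cum=2
Step 7: p0@ESC p1@(0,2) p2@ESC p3@ESC p4@ESC -> at (0,2): 1 [p1], cum=3
Step 8: p0@ESC p1@ESC p2@ESC p3@ESC p4@ESC -> at (0,2): 0 [-], cum=3
Total visits = 3

Answer: 3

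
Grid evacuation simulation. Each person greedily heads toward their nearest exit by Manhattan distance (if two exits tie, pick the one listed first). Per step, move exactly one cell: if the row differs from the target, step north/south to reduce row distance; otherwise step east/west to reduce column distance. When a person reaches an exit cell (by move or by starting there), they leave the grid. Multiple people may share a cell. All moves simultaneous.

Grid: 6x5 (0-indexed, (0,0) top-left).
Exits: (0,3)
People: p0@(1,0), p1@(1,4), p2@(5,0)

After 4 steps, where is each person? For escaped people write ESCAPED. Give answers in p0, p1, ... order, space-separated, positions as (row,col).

Step 1: p0:(1,0)->(0,0) | p1:(1,4)->(0,4) | p2:(5,0)->(4,0)
Step 2: p0:(0,0)->(0,1) | p1:(0,4)->(0,3)->EXIT | p2:(4,0)->(3,0)
Step 3: p0:(0,1)->(0,2) | p1:escaped | p2:(3,0)->(2,0)
Step 4: p0:(0,2)->(0,3)->EXIT | p1:escaped | p2:(2,0)->(1,0)

ESCAPED ESCAPED (1,0)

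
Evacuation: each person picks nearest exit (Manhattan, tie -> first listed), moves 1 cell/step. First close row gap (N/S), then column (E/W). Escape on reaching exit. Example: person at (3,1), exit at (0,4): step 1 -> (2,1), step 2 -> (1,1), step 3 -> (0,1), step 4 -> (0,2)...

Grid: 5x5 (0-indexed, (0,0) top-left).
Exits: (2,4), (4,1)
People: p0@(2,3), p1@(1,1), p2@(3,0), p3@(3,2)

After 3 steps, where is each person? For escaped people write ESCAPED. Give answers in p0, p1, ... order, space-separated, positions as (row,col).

Step 1: p0:(2,3)->(2,4)->EXIT | p1:(1,1)->(2,1) | p2:(3,0)->(4,0) | p3:(3,2)->(4,2)
Step 2: p0:escaped | p1:(2,1)->(3,1) | p2:(4,0)->(4,1)->EXIT | p3:(4,2)->(4,1)->EXIT
Step 3: p0:escaped | p1:(3,1)->(4,1)->EXIT | p2:escaped | p3:escaped

ESCAPED ESCAPED ESCAPED ESCAPED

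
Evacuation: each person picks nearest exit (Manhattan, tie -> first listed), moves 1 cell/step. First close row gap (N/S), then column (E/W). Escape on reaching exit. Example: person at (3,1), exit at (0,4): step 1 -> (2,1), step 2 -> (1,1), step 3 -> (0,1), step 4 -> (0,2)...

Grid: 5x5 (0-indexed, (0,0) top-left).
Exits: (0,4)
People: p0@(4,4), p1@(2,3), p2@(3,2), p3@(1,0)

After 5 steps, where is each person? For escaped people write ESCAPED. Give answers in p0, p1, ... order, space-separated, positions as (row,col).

Step 1: p0:(4,4)->(3,4) | p1:(2,3)->(1,3) | p2:(3,2)->(2,2) | p3:(1,0)->(0,0)
Step 2: p0:(3,4)->(2,4) | p1:(1,3)->(0,3) | p2:(2,2)->(1,2) | p3:(0,0)->(0,1)
Step 3: p0:(2,4)->(1,4) | p1:(0,3)->(0,4)->EXIT | p2:(1,2)->(0,2) | p3:(0,1)->(0,2)
Step 4: p0:(1,4)->(0,4)->EXIT | p1:escaped | p2:(0,2)->(0,3) | p3:(0,2)->(0,3)
Step 5: p0:escaped | p1:escaped | p2:(0,3)->(0,4)->EXIT | p3:(0,3)->(0,4)->EXIT

ESCAPED ESCAPED ESCAPED ESCAPED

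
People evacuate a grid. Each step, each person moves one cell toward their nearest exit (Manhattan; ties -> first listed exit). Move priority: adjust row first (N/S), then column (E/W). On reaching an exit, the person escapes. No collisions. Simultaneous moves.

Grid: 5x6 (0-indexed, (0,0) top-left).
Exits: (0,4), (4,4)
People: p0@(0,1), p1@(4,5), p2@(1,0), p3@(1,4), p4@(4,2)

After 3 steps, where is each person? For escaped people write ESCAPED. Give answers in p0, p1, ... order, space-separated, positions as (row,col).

Step 1: p0:(0,1)->(0,2) | p1:(4,5)->(4,4)->EXIT | p2:(1,0)->(0,0) | p3:(1,4)->(0,4)->EXIT | p4:(4,2)->(4,3)
Step 2: p0:(0,2)->(0,3) | p1:escaped | p2:(0,0)->(0,1) | p3:escaped | p4:(4,3)->(4,4)->EXIT
Step 3: p0:(0,3)->(0,4)->EXIT | p1:escaped | p2:(0,1)->(0,2) | p3:escaped | p4:escaped

ESCAPED ESCAPED (0,2) ESCAPED ESCAPED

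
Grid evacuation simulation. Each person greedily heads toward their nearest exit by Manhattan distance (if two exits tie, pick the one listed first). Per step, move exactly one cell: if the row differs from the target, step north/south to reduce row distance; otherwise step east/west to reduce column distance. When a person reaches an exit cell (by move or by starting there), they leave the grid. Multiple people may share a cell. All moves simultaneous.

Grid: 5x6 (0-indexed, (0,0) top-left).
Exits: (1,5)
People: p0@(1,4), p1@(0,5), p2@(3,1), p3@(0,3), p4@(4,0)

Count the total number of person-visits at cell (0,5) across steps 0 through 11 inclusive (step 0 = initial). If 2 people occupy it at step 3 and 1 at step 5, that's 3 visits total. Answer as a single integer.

Step 0: p0@(1,4) p1@(0,5) p2@(3,1) p3@(0,3) p4@(4,0) -> at (0,5): 1 [p1], cum=1
Step 1: p0@ESC p1@ESC p2@(2,1) p3@(1,3) p4@(3,0) -> at (0,5): 0 [-], cum=1
Step 2: p0@ESC p1@ESC p2@(1,1) p3@(1,4) p4@(2,0) -> at (0,5): 0 [-], cum=1
Step 3: p0@ESC p1@ESC p2@(1,2) p3@ESC p4@(1,0) -> at (0,5): 0 [-], cum=1
Step 4: p0@ESC p1@ESC p2@(1,3) p3@ESC p4@(1,1) -> at (0,5): 0 [-], cum=1
Step 5: p0@ESC p1@ESC p2@(1,4) p3@ESC p4@(1,2) -> at (0,5): 0 [-], cum=1
Step 6: p0@ESC p1@ESC p2@ESC p3@ESC p4@(1,3) -> at (0,5): 0 [-], cum=1
Step 7: p0@ESC p1@ESC p2@ESC p3@ESC p4@(1,4) -> at (0,5): 0 [-], cum=1
Step 8: p0@ESC p1@ESC p2@ESC p3@ESC p4@ESC -> at (0,5): 0 [-], cum=1
Total visits = 1

Answer: 1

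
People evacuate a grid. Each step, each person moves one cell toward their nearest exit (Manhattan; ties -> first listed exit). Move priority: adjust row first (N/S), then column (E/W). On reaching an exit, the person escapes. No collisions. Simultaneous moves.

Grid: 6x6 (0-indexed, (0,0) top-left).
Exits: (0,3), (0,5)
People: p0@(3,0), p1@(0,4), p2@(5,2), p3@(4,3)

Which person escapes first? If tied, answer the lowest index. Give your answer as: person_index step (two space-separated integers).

Answer: 1 1

Derivation:
Step 1: p0:(3,0)->(2,0) | p1:(0,4)->(0,3)->EXIT | p2:(5,2)->(4,2) | p3:(4,3)->(3,3)
Step 2: p0:(2,0)->(1,0) | p1:escaped | p2:(4,2)->(3,2) | p3:(3,3)->(2,3)
Step 3: p0:(1,0)->(0,0) | p1:escaped | p2:(3,2)->(2,2) | p3:(2,3)->(1,3)
Step 4: p0:(0,0)->(0,1) | p1:escaped | p2:(2,2)->(1,2) | p3:(1,3)->(0,3)->EXIT
Step 5: p0:(0,1)->(0,2) | p1:escaped | p2:(1,2)->(0,2) | p3:escaped
Step 6: p0:(0,2)->(0,3)->EXIT | p1:escaped | p2:(0,2)->(0,3)->EXIT | p3:escaped
Exit steps: [6, 1, 6, 4]
First to escape: p1 at step 1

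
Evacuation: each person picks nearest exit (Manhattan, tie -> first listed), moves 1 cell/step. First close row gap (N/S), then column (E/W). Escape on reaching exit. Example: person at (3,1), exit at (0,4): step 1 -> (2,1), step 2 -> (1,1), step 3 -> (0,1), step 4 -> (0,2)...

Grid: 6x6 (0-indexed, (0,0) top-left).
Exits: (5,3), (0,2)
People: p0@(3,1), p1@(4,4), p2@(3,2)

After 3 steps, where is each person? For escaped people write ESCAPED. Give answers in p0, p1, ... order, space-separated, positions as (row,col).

Step 1: p0:(3,1)->(4,1) | p1:(4,4)->(5,4) | p2:(3,2)->(4,2)
Step 2: p0:(4,1)->(5,1) | p1:(5,4)->(5,3)->EXIT | p2:(4,2)->(5,2)
Step 3: p0:(5,1)->(5,2) | p1:escaped | p2:(5,2)->(5,3)->EXIT

(5,2) ESCAPED ESCAPED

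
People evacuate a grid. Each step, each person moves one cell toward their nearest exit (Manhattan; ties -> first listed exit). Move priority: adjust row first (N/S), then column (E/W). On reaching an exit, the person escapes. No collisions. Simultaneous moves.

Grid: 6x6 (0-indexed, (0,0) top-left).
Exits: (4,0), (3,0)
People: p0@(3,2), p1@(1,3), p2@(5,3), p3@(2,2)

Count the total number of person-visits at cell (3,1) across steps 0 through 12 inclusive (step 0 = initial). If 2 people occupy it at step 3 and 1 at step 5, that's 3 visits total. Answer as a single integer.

Step 0: p0@(3,2) p1@(1,3) p2@(5,3) p3@(2,2) -> at (3,1): 0 [-], cum=0
Step 1: p0@(3,1) p1@(2,3) p2@(4,3) p3@(3,2) -> at (3,1): 1 [p0], cum=1
Step 2: p0@ESC p1@(3,3) p2@(4,2) p3@(3,1) -> at (3,1): 1 [p3], cum=2
Step 3: p0@ESC p1@(3,2) p2@(4,1) p3@ESC -> at (3,1): 0 [-], cum=2
Step 4: p0@ESC p1@(3,1) p2@ESC p3@ESC -> at (3,1): 1 [p1], cum=3
Step 5: p0@ESC p1@ESC p2@ESC p3@ESC -> at (3,1): 0 [-], cum=3
Total visits = 3

Answer: 3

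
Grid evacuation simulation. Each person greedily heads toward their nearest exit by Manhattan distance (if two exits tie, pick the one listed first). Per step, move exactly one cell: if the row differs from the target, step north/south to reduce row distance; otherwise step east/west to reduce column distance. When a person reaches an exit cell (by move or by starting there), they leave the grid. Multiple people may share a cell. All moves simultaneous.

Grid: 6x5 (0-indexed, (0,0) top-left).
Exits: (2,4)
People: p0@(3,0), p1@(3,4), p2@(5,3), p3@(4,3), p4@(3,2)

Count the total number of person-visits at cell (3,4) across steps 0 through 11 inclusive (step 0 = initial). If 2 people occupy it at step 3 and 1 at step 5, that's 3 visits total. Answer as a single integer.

Answer: 1

Derivation:
Step 0: p0@(3,0) p1@(3,4) p2@(5,3) p3@(4,3) p4@(3,2) -> at (3,4): 1 [p1], cum=1
Step 1: p0@(2,0) p1@ESC p2@(4,3) p3@(3,3) p4@(2,2) -> at (3,4): 0 [-], cum=1
Step 2: p0@(2,1) p1@ESC p2@(3,3) p3@(2,3) p4@(2,3) -> at (3,4): 0 [-], cum=1
Step 3: p0@(2,2) p1@ESC p2@(2,3) p3@ESC p4@ESC -> at (3,4): 0 [-], cum=1
Step 4: p0@(2,3) p1@ESC p2@ESC p3@ESC p4@ESC -> at (3,4): 0 [-], cum=1
Step 5: p0@ESC p1@ESC p2@ESC p3@ESC p4@ESC -> at (3,4): 0 [-], cum=1
Total visits = 1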